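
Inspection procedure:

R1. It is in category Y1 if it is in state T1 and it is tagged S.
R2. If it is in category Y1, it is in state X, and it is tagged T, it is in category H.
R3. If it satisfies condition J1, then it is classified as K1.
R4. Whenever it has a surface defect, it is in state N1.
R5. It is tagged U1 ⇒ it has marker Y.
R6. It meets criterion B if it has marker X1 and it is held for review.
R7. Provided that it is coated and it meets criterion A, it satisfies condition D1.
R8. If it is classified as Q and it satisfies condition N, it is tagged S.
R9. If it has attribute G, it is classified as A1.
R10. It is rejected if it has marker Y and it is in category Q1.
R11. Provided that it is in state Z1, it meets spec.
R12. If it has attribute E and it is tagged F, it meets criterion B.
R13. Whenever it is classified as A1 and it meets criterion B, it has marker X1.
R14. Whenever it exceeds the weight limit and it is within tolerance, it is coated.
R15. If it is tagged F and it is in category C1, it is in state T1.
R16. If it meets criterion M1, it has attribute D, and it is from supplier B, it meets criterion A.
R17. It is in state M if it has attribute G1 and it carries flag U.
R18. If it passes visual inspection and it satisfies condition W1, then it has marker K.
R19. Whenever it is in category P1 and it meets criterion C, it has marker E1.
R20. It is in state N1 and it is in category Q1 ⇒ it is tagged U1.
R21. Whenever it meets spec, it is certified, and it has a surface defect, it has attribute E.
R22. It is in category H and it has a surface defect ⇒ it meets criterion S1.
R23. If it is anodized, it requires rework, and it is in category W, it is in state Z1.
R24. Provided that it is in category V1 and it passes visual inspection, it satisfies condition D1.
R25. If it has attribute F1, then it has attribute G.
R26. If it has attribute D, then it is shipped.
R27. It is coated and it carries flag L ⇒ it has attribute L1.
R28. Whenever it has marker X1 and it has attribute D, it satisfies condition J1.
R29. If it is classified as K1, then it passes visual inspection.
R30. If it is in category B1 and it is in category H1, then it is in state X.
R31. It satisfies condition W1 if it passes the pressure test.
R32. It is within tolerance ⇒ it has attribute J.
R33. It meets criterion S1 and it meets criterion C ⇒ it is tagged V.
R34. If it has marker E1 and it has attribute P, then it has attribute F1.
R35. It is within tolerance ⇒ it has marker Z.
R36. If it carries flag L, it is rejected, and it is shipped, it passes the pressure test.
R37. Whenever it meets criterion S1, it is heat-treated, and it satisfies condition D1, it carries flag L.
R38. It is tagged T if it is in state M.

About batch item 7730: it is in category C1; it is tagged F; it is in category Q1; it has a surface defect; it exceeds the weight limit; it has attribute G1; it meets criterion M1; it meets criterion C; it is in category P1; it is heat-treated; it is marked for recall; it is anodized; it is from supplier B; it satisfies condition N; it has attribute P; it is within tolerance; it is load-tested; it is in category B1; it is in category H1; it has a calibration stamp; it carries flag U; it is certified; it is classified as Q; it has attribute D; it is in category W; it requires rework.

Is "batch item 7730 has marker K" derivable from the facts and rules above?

By R4 (it has a surface defect): it is in state N1.
By R8 (it is classified as Q, it satisfies condition N): it is tagged S.
By R14 (it exceeds the weight limit, it is within tolerance): it is coated.
By R15 (it is tagged F, it is in category C1): it is in state T1.
By R16 (it meets criterion M1, it has attribute D, it is from supplier B): it meets criterion A.
By R17 (it has attribute G1, it carries flag U): it is in state M.
By R19 (it is in category P1, it meets criterion C): it has marker E1.
By R20 (it is in state N1, it is in category Q1): it is tagged U1.
By R23 (it is anodized, it requires rework, it is in category W): it is in state Z1.
By R26 (it has attribute D): it is shipped.
By R30 (it is in category B1, it is in category H1): it is in state X.
By R34 (it has marker E1, it has attribute P): it has attribute F1.
By R38 (it is in state M): it is tagged T.
By R1 (it is in state T1, it is tagged S): it is in category Y1.
By R2 (it is in category Y1, it is in state X, it is tagged T): it is in category H.
By R5 (it is tagged U1): it has marker Y.
By R7 (it is coated, it meets criterion A): it satisfies condition D1.
By R10 (it has marker Y, it is in category Q1): it is rejected.
By R11 (it is in state Z1): it meets spec.
By R21 (it meets spec, it is certified, it has a surface defect): it has attribute E.
By R22 (it is in category H, it has a surface defect): it meets criterion S1.
By R25 (it has attribute F1): it has attribute G.
By R37 (it meets criterion S1, it is heat-treated, it satisfies condition D1): it carries flag L.
By R9 (it has attribute G): it is classified as A1.
By R12 (it has attribute E, it is tagged F): it meets criterion B.
By R13 (it is classified as A1, it meets criterion B): it has marker X1.
By R28 (it has marker X1, it has attribute D): it satisfies condition J1.
By R36 (it carries flag L, it is rejected, it is shipped): it passes the pressure test.
By R3 (it satisfies condition J1): it is classified as K1.
By R29 (it is classified as K1): it passes visual inspection.
By R31 (it passes the pressure test): it satisfies condition W1.
By R18 (it passes visual inspection, it satisfies condition W1): it has marker K.

Yes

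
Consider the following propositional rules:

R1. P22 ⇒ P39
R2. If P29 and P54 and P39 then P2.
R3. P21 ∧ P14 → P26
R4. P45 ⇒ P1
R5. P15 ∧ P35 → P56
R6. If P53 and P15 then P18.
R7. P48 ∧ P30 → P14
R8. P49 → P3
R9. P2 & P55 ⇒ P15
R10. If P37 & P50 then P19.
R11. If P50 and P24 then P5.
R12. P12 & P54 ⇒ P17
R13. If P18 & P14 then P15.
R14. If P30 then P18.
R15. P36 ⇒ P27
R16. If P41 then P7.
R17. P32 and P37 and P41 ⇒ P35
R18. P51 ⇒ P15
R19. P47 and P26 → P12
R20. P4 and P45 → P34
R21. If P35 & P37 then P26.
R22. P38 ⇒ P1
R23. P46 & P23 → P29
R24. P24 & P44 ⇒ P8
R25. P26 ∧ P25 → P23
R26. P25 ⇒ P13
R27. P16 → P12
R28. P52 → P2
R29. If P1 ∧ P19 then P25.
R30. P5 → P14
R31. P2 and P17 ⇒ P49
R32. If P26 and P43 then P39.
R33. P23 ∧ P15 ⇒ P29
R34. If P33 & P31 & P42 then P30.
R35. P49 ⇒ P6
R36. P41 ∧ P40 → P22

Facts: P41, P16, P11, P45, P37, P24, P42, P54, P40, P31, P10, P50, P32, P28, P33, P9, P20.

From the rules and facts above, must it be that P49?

P1  (by R4: P45)
P19  (by R10: P37, P50)
P5  (by R11: P50, P24)
P35  (by R17: P32, P37, P41)
P26  (by R21: P35, P37)
P12  (by R27: P16)
P25  (by R29: P1, P19)
P14  (by R30: P5)
P30  (by R34: P33, P31, P42)
P22  (by R36: P41, P40)
P39  (by R1: P22)
P17  (by R12: P12, P54)
P18  (by R14: P30)
P23  (by R25: P26, P25)
P15  (by R13: P18, P14)
P29  (by R33: P23, P15)
P2  (by R2: P29, P54, P39)
P49  (by R31: P2, P17)

Yes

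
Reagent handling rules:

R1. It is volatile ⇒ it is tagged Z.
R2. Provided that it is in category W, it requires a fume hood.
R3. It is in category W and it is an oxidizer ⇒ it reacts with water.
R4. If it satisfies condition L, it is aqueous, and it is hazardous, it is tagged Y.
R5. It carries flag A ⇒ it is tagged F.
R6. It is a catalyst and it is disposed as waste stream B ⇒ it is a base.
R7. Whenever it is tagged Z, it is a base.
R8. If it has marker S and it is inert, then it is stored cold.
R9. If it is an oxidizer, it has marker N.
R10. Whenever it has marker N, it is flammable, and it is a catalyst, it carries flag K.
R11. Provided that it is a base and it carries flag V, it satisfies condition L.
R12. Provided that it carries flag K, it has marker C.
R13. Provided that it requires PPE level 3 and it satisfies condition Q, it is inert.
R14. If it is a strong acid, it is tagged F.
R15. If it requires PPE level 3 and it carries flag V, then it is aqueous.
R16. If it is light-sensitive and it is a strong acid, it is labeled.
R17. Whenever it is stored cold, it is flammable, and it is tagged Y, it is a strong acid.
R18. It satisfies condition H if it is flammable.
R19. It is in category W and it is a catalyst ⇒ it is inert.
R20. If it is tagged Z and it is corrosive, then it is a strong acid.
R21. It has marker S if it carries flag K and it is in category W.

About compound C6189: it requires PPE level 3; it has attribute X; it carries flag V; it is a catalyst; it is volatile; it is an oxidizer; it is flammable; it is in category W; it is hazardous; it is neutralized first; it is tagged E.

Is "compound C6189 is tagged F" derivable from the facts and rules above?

By R1 (it is volatile): it is tagged Z.
By R7 (it is tagged Z): it is a base.
By R9 (it is an oxidizer): it has marker N.
By R10 (it has marker N, it is flammable, it is a catalyst): it carries flag K.
By R11 (it is a base, it carries flag V): it satisfies condition L.
By R15 (it requires PPE level 3, it carries flag V): it is aqueous.
By R19 (it is in category W, it is a catalyst): it is inert.
By R21 (it carries flag K, it is in category W): it has marker S.
By R4 (it satisfies condition L, it is aqueous, it is hazardous): it is tagged Y.
By R8 (it has marker S, it is inert): it is stored cold.
By R17 (it is stored cold, it is flammable, it is tagged Y): it is a strong acid.
By R14 (it is a strong acid): it is tagged F.

Yes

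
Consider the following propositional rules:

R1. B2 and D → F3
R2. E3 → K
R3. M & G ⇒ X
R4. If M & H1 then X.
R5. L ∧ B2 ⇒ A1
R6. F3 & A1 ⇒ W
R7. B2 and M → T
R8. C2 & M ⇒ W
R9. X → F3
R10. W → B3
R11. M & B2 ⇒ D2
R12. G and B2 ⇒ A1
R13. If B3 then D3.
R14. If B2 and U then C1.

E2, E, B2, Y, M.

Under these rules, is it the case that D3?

No

Forward chaining from the given facts derives: T, D2.
The only rule concluding D3 is R13, which needs B3; that is never established.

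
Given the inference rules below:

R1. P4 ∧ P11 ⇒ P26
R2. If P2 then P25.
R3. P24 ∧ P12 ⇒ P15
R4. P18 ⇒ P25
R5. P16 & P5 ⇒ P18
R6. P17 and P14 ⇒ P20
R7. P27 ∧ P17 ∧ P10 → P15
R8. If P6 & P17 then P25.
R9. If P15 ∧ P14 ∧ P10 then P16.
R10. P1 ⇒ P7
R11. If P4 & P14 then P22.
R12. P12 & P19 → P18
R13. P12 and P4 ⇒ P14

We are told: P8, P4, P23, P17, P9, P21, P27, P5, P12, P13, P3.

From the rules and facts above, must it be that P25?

No

Forward chaining from the given facts derives: P14, P20, P22.
Rules concluding P25: R2 needs P2; R4 needs P18; R8 needs P6 — none of these are established.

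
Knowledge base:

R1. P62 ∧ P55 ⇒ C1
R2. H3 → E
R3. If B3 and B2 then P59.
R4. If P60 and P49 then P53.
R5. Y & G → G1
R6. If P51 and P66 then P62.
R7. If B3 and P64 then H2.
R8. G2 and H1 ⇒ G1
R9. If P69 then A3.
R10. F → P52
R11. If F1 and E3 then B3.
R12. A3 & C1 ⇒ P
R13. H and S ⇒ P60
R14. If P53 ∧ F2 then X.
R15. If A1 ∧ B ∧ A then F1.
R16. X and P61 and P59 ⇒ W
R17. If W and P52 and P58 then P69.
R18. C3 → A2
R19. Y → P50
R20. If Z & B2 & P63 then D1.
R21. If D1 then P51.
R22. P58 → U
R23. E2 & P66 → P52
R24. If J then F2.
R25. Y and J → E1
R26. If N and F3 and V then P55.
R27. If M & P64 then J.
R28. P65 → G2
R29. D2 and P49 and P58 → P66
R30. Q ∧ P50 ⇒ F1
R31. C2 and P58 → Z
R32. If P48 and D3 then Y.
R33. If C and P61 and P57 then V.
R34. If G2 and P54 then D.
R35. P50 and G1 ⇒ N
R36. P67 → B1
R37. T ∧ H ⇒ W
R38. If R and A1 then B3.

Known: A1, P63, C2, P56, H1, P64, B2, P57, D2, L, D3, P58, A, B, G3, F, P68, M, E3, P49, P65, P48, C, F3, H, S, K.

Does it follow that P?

Forward chaining from the given facts derives: P52, P60, F1, U, J, G2, P66, Z, Y, P53, G1, B3, P50, D1, P51, F2, E1, N, P59, P62, H2, X.
The only rule concluding P is R12, which needs A3; that is never established.

No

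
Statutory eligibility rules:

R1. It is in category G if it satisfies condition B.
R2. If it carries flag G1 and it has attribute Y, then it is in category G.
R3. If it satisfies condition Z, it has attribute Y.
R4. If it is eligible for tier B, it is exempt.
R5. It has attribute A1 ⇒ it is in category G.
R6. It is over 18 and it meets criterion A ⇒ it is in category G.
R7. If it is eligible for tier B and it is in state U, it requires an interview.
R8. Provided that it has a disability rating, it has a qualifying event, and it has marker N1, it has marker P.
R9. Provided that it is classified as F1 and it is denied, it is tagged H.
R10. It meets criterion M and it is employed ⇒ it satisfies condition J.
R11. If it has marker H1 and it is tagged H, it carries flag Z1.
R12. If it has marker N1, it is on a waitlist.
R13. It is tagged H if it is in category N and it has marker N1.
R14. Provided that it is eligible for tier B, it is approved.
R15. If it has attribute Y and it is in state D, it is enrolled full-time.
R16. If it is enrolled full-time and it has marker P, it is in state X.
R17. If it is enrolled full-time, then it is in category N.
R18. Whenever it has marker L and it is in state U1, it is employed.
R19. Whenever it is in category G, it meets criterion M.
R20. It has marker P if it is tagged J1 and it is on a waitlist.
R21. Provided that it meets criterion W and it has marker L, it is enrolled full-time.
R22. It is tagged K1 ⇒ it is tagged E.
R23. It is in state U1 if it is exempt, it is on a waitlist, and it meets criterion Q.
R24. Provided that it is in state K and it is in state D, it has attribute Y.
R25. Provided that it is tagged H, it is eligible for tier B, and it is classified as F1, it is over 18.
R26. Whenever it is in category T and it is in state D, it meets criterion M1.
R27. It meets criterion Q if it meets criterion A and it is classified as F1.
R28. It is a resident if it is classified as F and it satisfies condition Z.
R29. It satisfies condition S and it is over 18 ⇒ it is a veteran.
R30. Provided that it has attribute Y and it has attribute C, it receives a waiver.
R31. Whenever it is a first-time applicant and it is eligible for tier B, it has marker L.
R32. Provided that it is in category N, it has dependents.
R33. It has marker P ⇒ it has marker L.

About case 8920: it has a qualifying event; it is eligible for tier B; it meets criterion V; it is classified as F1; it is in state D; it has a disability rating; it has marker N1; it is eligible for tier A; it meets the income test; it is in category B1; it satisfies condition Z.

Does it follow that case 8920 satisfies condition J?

Forward chaining from the given facts derives: has attribute Y, is exempt, has marker P, is on a waitlist, is approved, is enrolled full-time, is in state X, is in category N, has dependents, has marker L, is tagged H, is over 18.
The only rule concluding "it satisfies condition J" is R10, which needs "it meets criterion M"; that is never established.

No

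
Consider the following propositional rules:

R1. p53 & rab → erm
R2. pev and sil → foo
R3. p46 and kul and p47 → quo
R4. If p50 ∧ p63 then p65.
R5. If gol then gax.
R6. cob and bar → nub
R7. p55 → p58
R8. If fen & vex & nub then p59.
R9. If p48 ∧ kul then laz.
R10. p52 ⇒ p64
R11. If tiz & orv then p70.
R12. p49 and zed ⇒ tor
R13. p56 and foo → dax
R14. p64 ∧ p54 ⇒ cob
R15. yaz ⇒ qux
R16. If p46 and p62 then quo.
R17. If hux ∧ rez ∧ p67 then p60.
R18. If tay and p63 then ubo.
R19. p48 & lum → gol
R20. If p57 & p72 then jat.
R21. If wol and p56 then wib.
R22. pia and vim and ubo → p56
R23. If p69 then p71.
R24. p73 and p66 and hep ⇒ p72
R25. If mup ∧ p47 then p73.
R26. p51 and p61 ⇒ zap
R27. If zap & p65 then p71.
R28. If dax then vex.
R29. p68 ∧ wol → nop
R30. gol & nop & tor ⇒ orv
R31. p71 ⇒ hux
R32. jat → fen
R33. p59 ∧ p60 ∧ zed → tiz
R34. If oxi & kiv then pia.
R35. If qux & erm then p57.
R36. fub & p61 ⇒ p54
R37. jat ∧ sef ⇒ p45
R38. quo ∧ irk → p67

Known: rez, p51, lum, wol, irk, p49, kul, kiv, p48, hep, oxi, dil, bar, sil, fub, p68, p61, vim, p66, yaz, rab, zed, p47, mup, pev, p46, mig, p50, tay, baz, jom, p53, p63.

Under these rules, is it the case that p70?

Forward chaining from the given facts derives: erm, foo, quo, p65, laz, tor, qux, ubo, gol, p73, zap, p71, nop, orv, hux, pia, p57, p54, p67, gax, p60, p56, p72, dax, jat, wib, vex, fen.
The only rule concluding p70 is R11, which needs tiz; that is never established.

No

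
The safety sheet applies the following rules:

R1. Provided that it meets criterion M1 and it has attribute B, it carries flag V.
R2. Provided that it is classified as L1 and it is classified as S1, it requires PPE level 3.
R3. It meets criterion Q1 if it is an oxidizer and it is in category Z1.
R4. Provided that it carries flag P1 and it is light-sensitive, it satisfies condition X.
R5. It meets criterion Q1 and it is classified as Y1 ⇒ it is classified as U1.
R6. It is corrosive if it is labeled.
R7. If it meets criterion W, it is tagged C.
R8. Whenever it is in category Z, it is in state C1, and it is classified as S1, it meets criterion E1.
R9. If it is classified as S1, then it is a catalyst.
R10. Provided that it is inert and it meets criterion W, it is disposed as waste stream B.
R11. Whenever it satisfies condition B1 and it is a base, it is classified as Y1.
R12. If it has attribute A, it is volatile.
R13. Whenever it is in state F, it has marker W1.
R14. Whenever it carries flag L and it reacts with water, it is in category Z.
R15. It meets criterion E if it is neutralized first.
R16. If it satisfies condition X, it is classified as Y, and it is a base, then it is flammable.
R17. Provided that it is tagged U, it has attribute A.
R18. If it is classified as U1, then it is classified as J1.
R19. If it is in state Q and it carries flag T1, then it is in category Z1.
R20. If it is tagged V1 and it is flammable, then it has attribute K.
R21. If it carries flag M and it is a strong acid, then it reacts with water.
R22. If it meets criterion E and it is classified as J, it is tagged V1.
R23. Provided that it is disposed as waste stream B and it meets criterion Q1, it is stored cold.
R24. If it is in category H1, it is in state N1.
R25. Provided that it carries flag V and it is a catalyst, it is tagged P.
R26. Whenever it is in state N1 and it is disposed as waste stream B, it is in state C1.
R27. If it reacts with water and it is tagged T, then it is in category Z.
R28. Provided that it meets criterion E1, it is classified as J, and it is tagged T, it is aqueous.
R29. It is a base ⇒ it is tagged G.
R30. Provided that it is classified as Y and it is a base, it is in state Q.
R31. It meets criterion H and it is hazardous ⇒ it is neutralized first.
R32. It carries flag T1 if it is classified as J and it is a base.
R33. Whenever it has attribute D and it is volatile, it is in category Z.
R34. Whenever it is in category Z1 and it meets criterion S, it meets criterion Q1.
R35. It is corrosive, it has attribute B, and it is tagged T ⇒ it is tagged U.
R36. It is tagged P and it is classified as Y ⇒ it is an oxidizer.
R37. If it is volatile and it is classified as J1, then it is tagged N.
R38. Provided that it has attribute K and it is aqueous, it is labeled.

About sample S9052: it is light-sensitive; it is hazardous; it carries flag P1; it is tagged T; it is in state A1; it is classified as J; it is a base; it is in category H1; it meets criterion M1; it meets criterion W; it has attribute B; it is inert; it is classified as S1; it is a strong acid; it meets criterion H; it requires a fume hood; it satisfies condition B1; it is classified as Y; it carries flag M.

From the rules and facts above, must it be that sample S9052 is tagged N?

By R1 (it meets criterion M1, it has attribute B): it carries flag V.
By R4 (it carries flag P1, it is light-sensitive): it satisfies condition X.
By R9 (it is classified as S1): it is a catalyst.
By R10 (it is inert, it meets criterion W): it is disposed as waste stream B.
By R11 (it satisfies condition B1, it is a base): it is classified as Y1.
By R16 (it satisfies condition X, it is classified as Y, it is a base): it is flammable.
By R21 (it carries flag M, it is a strong acid): it reacts with water.
By R24 (it is in category H1): it is in state N1.
By R25 (it carries flag V, it is a catalyst): it is tagged P.
By R26 (it is in state N1, it is disposed as waste stream B): it is in state C1.
By R27 (it reacts with water, it is tagged T): it is in category Z.
By R30 (it is classified as Y, it is a base): it is in state Q.
By R31 (it meets criterion H, it is hazardous): it is neutralized first.
By R32 (it is classified as J, it is a base): it carries flag T1.
By R36 (it is tagged P, it is classified as Y): it is an oxidizer.
By R8 (it is in category Z, it is in state C1, it is classified as S1): it meets criterion E1.
By R15 (it is neutralized first): it meets criterion E.
By R19 (it is in state Q, it carries flag T1): it is in category Z1.
By R22 (it meets criterion E, it is classified as J): it is tagged V1.
By R28 (it meets criterion E1, it is classified as J, it is tagged T): it is aqueous.
By R3 (it is an oxidizer, it is in category Z1): it meets criterion Q1.
By R5 (it meets criterion Q1, it is classified as Y1): it is classified as U1.
By R18 (it is classified as U1): it is classified as J1.
By R20 (it is tagged V1, it is flammable): it has attribute K.
By R38 (it has attribute K, it is aqueous): it is labeled.
By R6 (it is labeled): it is corrosive.
By R35 (it is corrosive, it has attribute B, it is tagged T): it is tagged U.
By R17 (it is tagged U): it has attribute A.
By R12 (it has attribute A): it is volatile.
By R37 (it is volatile, it is classified as J1): it is tagged N.

Yes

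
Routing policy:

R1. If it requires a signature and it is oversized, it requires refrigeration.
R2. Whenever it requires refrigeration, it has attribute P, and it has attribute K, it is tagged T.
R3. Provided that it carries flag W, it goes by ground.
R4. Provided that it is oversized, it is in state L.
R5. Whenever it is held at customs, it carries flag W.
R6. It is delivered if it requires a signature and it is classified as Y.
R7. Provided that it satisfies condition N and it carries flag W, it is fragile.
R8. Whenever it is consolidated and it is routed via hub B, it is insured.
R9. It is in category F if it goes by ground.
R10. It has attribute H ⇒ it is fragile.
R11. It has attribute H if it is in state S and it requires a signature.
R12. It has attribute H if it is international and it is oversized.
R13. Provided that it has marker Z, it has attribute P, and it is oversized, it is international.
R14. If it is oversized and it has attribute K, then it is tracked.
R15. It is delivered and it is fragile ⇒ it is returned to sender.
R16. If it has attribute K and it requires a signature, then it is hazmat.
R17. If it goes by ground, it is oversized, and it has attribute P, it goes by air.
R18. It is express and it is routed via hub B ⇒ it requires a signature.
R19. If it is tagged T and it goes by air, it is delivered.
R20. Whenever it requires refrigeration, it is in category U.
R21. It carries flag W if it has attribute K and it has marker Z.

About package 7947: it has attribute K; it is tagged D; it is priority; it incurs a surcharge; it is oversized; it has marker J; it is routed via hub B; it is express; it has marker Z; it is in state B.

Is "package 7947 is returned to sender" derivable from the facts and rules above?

Forward chaining from the given facts derives: is in state L, is tracked, requires a signature, carries flag W, requires refrigeration, goes by ground, is in category F, is hazmat, is in category U.
The only rule concluding "it is returned to sender" is R15, which needs "it is delivered"; that is never established.

No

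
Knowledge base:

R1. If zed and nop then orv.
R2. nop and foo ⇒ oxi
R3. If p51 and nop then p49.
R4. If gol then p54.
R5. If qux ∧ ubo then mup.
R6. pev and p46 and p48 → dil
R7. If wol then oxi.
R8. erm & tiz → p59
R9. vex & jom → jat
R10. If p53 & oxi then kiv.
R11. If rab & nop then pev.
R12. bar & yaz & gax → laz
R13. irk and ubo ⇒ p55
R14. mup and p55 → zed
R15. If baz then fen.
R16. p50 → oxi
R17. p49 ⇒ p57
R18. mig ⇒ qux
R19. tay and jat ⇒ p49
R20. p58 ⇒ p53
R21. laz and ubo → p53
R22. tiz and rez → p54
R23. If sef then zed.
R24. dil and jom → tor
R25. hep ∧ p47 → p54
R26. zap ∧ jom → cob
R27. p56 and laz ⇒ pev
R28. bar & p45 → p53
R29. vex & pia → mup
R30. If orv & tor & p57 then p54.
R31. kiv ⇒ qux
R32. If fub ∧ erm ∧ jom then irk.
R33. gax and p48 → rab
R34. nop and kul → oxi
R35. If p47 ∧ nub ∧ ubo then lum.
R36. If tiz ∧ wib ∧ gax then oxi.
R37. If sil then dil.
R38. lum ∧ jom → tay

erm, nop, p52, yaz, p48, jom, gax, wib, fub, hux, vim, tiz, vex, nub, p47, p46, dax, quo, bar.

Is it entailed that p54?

No

Forward chaining from the given facts derives: p59, jat, laz, irk, rab, oxi, pev, dil, tor.
Rules concluding p54: R4 needs gol; R22 needs rez; R25 needs hep; R30 needs orv — none of these are established.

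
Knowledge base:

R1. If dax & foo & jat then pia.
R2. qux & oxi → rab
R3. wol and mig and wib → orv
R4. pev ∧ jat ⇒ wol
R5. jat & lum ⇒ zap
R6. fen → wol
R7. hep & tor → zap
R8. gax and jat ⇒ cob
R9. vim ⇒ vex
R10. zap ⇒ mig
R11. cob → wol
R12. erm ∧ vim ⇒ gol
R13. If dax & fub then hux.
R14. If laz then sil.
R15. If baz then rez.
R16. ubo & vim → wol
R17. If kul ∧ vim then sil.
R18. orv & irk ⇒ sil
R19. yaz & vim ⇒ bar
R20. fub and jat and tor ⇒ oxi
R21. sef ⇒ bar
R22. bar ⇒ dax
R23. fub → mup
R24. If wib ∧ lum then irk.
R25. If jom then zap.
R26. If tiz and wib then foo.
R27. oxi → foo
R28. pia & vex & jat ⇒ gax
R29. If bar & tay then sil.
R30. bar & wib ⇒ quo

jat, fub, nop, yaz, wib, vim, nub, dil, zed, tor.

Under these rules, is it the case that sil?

No

Forward chaining from the given facts derives: vex, bar, oxi, dax, mup, foo, quo, pia, hux, gax, cob, wol.
Rules concluding sil: R14 needs laz; R17 needs kul; R18 needs orv; R29 needs tay — none of these are established.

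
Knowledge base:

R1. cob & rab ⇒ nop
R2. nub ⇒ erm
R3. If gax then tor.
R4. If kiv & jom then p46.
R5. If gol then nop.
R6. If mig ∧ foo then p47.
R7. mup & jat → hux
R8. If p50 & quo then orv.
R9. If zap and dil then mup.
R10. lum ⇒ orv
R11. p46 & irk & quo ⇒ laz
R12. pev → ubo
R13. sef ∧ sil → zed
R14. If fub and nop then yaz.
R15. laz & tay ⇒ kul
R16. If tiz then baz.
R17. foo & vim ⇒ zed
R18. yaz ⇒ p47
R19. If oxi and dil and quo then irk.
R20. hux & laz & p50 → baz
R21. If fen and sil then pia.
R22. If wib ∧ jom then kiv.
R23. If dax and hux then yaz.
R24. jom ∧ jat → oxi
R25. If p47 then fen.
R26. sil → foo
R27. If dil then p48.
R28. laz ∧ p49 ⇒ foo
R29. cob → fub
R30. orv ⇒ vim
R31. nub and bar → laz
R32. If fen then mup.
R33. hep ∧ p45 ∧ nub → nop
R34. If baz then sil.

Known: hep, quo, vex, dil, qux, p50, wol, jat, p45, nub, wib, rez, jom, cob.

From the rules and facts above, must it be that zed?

orv  (by R8: p50, quo)
kiv  (by R22: wib, jom)
oxi  (by R24: jom, jat)
fub  (by R29: cob)
vim  (by R30: orv)
nop  (by R33: hep, p45, nub)
p46  (by R4: kiv, jom)
yaz  (by R14: fub, nop)
p47  (by R18: yaz)
irk  (by R19: oxi, dil, quo)
fen  (by R25: p47)
mup  (by R32: fen)
hux  (by R7: mup, jat)
laz  (by R11: p46, irk, quo)
baz  (by R20: hux, laz, p50)
sil  (by R34: baz)
foo  (by R26: sil)
zed  (by R17: foo, vim)

Yes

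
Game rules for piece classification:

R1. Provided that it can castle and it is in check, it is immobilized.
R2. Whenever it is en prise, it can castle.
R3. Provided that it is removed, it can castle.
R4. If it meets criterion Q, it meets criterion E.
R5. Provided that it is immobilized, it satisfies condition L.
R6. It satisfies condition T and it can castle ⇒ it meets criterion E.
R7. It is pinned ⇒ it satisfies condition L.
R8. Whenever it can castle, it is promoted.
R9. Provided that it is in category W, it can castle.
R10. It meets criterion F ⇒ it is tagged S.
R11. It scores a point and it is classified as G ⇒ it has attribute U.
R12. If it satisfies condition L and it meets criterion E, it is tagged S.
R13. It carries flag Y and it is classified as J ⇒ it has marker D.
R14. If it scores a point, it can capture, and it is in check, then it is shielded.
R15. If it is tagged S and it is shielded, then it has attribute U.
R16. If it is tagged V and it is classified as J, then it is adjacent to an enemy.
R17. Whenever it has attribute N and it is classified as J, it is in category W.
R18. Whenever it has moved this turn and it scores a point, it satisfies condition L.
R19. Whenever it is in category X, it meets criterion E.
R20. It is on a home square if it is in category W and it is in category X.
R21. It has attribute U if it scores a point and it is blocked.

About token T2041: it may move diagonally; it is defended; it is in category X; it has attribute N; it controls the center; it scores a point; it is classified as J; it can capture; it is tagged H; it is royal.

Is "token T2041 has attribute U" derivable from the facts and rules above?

Forward chaining from the given facts derives: is in category W, meets criterion E, is on a home square, can castle, is promoted.
Rules concluding "it has attribute U": R11 needs "it is classified as G"; R15 needs "it is tagged S"; R21 needs "it is blocked" — none of these are established.

No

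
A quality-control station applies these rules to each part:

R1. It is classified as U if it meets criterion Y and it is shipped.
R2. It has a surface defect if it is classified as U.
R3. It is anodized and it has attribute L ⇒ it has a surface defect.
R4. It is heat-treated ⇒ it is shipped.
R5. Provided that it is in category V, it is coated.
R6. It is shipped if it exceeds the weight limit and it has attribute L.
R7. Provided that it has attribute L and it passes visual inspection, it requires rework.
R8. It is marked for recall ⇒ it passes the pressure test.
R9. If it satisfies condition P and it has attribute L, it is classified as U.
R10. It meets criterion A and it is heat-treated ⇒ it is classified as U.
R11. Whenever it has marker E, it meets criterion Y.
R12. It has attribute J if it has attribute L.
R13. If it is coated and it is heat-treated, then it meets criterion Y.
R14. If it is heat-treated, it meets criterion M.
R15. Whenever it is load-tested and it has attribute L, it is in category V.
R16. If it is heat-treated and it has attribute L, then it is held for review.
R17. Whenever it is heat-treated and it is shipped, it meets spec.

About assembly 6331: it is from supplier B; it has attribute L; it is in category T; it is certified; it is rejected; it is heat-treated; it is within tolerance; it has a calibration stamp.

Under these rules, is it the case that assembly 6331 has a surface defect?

Forward chaining from the given facts derives: is shipped, has attribute J, meets criterion M, is held for review, meets spec.
Rules concluding "it has a surface defect": R2 needs "it is classified as U"; R3 needs "it is anodized" — none of these are established.

No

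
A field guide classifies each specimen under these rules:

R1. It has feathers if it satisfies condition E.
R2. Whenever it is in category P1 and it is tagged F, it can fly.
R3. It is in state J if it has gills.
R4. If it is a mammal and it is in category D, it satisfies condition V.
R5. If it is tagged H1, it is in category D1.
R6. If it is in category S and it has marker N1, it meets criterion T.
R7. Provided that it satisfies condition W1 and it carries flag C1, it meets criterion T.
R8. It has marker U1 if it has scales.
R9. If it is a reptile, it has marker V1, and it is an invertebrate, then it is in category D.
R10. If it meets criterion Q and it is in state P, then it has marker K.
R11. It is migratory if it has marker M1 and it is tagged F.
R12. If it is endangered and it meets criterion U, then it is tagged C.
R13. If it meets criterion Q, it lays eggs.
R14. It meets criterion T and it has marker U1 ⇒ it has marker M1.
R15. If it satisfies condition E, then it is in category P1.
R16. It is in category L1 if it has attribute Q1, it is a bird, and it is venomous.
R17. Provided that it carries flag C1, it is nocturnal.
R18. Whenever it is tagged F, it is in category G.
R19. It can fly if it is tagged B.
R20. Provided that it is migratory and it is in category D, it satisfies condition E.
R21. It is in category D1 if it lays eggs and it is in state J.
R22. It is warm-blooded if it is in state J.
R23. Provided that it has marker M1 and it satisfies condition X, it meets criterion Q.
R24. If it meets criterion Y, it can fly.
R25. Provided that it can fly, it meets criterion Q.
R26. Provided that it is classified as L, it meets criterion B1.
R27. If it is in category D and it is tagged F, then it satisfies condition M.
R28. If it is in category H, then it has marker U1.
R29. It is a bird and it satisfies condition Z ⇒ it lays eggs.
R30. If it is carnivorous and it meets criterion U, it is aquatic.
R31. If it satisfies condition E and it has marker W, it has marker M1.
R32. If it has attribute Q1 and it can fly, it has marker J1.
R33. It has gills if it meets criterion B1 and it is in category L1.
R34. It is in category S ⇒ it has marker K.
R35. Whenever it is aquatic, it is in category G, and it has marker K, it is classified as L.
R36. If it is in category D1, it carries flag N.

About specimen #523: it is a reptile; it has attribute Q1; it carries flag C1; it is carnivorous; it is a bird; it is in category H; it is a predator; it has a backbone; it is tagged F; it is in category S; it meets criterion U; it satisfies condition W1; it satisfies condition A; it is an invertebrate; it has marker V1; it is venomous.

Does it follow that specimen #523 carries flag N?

Yes

By R7 (it satisfies condition W1, it carries flag C1): it meets criterion T.
By R9 (it is a reptile, it has marker V1, it is an invertebrate): it is in category D.
By R16 (it has attribute Q1, it is a bird, it is venomous): it is in category L1.
By R18 (it is tagged F): it is in category G.
By R28 (it is in category H): it has marker U1.
By R30 (it is carnivorous, it meets criterion U): it is aquatic.
By R34 (it is in category S): it has marker K.
By R35 (it is aquatic, it is in category G, it has marker K): it is classified as L.
By R14 (it meets criterion T, it has marker U1): it has marker M1.
By R26 (it is classified as L): it meets criterion B1.
By R33 (it meets criterion B1, it is in category L1): it has gills.
By R3 (it has gills): it is in state J.
By R11 (it has marker M1, it is tagged F): it is migratory.
By R20 (it is migratory, it is in category D): it satisfies condition E.
By R15 (it satisfies condition E): it is in category P1.
By R2 (it is in category P1, it is tagged F): it can fly.
By R25 (it can fly): it meets criterion Q.
By R13 (it meets criterion Q): it lays eggs.
By R21 (it lays eggs, it is in state J): it is in category D1.
By R36 (it is in category D1): it carries flag N.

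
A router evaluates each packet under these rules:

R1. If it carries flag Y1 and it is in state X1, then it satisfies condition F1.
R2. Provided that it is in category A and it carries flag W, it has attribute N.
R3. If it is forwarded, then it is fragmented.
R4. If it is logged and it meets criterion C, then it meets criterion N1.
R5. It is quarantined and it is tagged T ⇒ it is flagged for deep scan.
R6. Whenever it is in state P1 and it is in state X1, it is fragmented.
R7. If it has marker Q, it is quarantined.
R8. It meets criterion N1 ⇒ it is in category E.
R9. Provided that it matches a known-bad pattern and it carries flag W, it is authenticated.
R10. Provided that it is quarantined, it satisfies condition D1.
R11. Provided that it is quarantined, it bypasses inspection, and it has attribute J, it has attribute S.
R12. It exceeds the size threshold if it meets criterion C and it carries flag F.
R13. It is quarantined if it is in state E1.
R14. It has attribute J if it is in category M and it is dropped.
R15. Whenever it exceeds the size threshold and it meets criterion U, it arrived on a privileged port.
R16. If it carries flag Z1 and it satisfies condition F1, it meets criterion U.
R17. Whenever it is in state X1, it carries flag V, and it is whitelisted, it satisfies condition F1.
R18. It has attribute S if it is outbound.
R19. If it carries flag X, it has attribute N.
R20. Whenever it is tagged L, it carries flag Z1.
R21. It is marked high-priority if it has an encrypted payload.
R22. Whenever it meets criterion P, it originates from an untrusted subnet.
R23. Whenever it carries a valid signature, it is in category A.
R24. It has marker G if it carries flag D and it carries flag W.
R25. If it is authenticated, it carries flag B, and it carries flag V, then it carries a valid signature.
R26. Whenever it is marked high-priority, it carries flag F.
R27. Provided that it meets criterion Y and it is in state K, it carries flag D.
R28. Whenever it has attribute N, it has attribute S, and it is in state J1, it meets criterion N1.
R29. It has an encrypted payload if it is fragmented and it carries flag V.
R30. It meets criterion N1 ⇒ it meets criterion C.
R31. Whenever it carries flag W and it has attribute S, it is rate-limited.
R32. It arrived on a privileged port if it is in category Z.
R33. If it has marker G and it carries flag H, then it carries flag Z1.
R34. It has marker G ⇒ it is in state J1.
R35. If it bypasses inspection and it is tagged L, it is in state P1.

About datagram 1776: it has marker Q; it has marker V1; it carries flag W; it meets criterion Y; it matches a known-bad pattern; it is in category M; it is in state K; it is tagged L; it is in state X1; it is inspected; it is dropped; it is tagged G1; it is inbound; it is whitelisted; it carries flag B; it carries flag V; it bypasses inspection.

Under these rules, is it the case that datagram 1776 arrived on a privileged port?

Yes

By R7 (it has marker Q): it is quarantined.
By R9 (it matches a known-bad pattern, it carries flag W): it is authenticated.
By R14 (it is in category M, it is dropped): it has attribute J.
By R17 (it is in state X1, it carries flag V, it is whitelisted): it satisfies condition F1.
By R20 (it is tagged L): it carries flag Z1.
By R25 (it is authenticated, it carries flag B, it carries flag V): it carries a valid signature.
By R27 (it meets criterion Y, it is in state K): it carries flag D.
By R35 (it bypasses inspection, it is tagged L): it is in state P1.
By R6 (it is in state P1, it is in state X1): it is fragmented.
By R11 (it is quarantined, it bypasses inspection, it has attribute J): it has attribute S.
By R16 (it carries flag Z1, it satisfies condition F1): it meets criterion U.
By R23 (it carries a valid signature): it is in category A.
By R24 (it carries flag D, it carries flag W): it has marker G.
By R29 (it is fragmented, it carries flag V): it has an encrypted payload.
By R34 (it has marker G): it is in state J1.
By R2 (it is in category A, it carries flag W): it has attribute N.
By R21 (it has an encrypted payload): it is marked high-priority.
By R26 (it is marked high-priority): it carries flag F.
By R28 (it has attribute N, it has attribute S, it is in state J1): it meets criterion N1.
By R30 (it meets criterion N1): it meets criterion C.
By R12 (it meets criterion C, it carries flag F): it exceeds the size threshold.
By R15 (it exceeds the size threshold, it meets criterion U): it arrived on a privileged port.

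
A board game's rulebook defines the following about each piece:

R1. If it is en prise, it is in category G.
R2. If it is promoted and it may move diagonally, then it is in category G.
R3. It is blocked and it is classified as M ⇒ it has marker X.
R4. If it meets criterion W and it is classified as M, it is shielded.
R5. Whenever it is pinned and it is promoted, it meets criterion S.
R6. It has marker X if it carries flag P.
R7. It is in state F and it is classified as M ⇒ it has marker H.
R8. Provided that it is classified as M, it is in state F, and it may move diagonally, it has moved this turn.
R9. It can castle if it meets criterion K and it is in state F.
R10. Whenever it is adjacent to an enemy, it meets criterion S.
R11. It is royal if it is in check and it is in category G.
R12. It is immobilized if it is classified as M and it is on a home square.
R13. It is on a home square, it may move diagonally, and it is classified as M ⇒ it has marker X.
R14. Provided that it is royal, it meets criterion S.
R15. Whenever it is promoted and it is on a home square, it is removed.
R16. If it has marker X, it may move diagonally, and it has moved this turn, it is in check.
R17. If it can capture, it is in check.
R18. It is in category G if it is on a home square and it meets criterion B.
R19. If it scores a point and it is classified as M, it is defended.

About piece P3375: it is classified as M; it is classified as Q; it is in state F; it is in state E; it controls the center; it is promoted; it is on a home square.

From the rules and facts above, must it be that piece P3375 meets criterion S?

Forward chaining from the given facts derives: has marker H, is immobilized, is removed.
Rules concluding "it meets criterion S": R5 needs "it is pinned"; R10 needs "it is adjacent to an enemy"; R14 needs "it is royal" — none of these are established.

No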